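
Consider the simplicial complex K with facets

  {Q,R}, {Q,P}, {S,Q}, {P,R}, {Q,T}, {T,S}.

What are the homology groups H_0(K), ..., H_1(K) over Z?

H_0 = Z,  H_1 = Z^2.

Take the total order P < Q < R < S < T on the vertex set. Then K (dimension 1) consists of the simplices:

  0-simplices (5): P, Q, R, S, T
  1-simplices (6): PQ, PR, QR, QS, QT, ST

so the chain groups are C_0 ≅ Z^5, C_1 ≅ Z^6.

∂_1: C_1 → C_0 maps an edge to its endpoints' difference, ∂[p,q] = q − p. For instance
  ∂ST = T − S.
This gives a 5×6 integer matrix of rank 4; reducing to Smith normal form yields diagonal entries (1,1,1,1).

Now H_k = ker ∂_k / im ∂_{k+1}, so:

  H_0: rank C_0 − rank ∂_1 = 5 − 4 = 1, and the invariant factors of ∂_1 are all 1, so H_0 = Z.
  H_1: rank ker ∂_1 − rank ∂_2 = (6 − 4) − 0 = 2, and there is no ∂_2, so H_1 = Z^2.

As a check, the Euler characteristic is 5 − 6 = -1, which agrees with 1 − 2 = -1.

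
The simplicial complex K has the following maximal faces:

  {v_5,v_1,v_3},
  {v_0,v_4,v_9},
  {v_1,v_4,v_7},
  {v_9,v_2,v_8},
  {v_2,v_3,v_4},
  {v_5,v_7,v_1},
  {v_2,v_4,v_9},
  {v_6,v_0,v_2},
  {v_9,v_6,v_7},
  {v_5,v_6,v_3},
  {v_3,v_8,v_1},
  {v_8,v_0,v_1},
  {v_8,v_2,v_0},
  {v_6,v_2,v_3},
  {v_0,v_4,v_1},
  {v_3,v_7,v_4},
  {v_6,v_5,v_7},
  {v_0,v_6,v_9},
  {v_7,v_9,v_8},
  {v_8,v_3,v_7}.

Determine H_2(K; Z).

H_2 = 0.

We work with the vertex ordering v_0 < v_1 < v_2 < v_3 < v_4 < v_5 < v_6 < v_7 < v_8 < v_9. The simplices of K, each written with vertices in increasing order, are:

  0-simplices (10): [v_0], [v_1], [v_2], [v_3], [v_4], [v_5], [v_6], [v_7], [v_8], [v_9]
  1-simplices (30): (30 of them)
  2-simplices (20): (20 of them)

so the chain groups are C_0 ≅ Z^10, C_1 ≅ Z^30, C_2 ≅ Z^20.

∂_1: C_1 → C_0 sends each edge [p,q] (with p < q) to q − p. For instance
  ∂[v_3,v_6] = [v_6] − [v_3].
The 10×30 boundary matrix has rank 9 and Smith normal form diag(1,1,1,1,1,1,1,1,1).

The boundary map ∂_2: C_2 → C_1 acts by ∂[p,q,r] = [q,r] − [p,r] + [p,q]. For instance
  ∂[v_0,v_6,v_9] = [v_6,v_9] − [v_0,v_9] + [v_0,v_6],
  ∂[v_0,v_2,v_6] = [v_2,v_6] − [v_0,v_6] + [v_0,v_2].
The 30×20 boundary matrix has rank 20 and Smith normal form diag(1,1,1,1,1,1,1,1,1,1,1,1,1,1,1,1,1,1,1,2).

From H_k ≅ ker(∂_k) / im(∂_{k+1}) we obtain:

  H_2: rank ker ∂_2 − rank ∂_3 = (20 − 20) − 0 = 0, and there is no ∂_3, so H_2 ≅ 0.

(K is a triangulation of the Klein bottle.)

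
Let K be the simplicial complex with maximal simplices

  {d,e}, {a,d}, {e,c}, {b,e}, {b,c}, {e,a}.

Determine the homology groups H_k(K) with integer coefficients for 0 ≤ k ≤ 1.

H_0 ≅ Z,  H_1 ≅ Z^2.

Take the total order a < b < c < d < e on the vertex set. Then K (dimension 1) consists of the simplices:

  0-simplices (5): a, b, c, d, e
  1-simplices (6): ad, ae, bc, be, ce, de

Hence C_0 ≅ Z^5, C_1 ≅ Z^6.

∂_1: C_1 → C_0 sends each edge [p,q] (with p < q) to q − p.
This gives a 5×6 integer matrix of rank 4; reducing to Smith normal form yields diagonal entries (1,1,1,1).

Reading off H_k = ker ∂_k / im ∂_{k+1}:

  H_0: rank C_0 − rank ∂_1 = 5 − 4 = 1, and the invariant factors of ∂_1 are all 1, so H_0 ≅ Z.
  H_1: rank ker ∂_1 − rank ∂_2 = (6 − 4) − 0 = 2, and there is no ∂_2, so H_1 ≅ Z^2.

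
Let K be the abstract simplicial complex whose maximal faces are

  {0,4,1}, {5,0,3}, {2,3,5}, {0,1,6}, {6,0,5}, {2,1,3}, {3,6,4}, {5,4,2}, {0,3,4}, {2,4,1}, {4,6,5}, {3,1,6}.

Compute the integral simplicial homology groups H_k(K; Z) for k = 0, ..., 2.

H_0 = Z,  H_1 = Z/2Z,  H_2 = 0.

We work with the vertex ordering 0 < 1 < 2 < 3 < 4 < 5 < 6. The simplices of K, each written with vertices in increasing order, are:

  0-simplices (7): [0], [1], [2], [3], [4], [5], [6]
  1-simplices (18): [0,1], [0,3], [0,4], [0,5], [0,6], [1,2], [1,3], [1,4], [1,6], [2,3], [2,4], [2,5], [3,4], [3,5], [3,6], [4,5], [4,6], [5,6]
  2-simplices (12): [0,1,4], [0,1,6], [0,3,4], [0,3,5], [0,5,6], [1,2,3], [1,2,4], [1,3,6], [2,3,5], [2,4,5], [3,4,6], [4,5,6]

so the chain groups are C_0 ≅ Z^7, C_1 ≅ Z^18, C_2 ≅ Z^12.

∂_1: C_1 → C_0 is given by ∂[p,q] = [q] − [p].
This gives a 7×18 integer matrix of rank 6; reducing to Smith normal form yields diagonal entries (1,1,1,1,1,1).

The boundary map ∂_2: C_2 → C_1 sends each 2-simplex [p,q,r] to [q,r] − [p,r] + [p,q]. For instance
  ∂[3,4,6] = [4,6] − [3,6] + [3,4],
  ∂[0,5,6] = [5,6] − [0,6] + [0,5].
As a 18×12 matrix over Z this has rank 12, with invariant factors (1,1,1,1,1,1,1,1,1,1,1,2).

Reading off H_k = ker ∂_k / im ∂_{k+1}:

  H_0: rank C_0 − rank ∂_1 = 7 − 6 = 1, and the invariant factors of ∂_1 are all 1, so H_0 = Z.
  H_1: rank ker ∂_1 − rank ∂_2 = (18 − 6) − 12 = 0, and ∂_2 has invariant factor 2 > 1, so H_1 = Z/2Z.
  H_2: rank ker ∂_2 − rank ∂_3 = (12 − 12) − 0 = 0, and there is no ∂_3, so H_2 = 0.

As a check, the Euler characteristic is 7 − 18 + 12 = 1, which agrees with 1 − 0 + 0 = 1.
(K is a triangulation of the real projective plane RP^2.)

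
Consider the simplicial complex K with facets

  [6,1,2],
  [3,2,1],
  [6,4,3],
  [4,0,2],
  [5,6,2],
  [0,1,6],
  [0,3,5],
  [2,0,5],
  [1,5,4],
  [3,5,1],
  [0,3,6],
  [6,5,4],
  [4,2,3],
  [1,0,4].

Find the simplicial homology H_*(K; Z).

Fix the vertex order 0 < 1 < 2 < 3 < 4 < 5 < 6 and write every simplex with vertices in increasing order. Then dim K = 2 and the simplices of K are:

  0-simplices (7): [0], [1], [2], [3], [4], [5], [6]
  1-simplices (21): [0,1], [0,2], [0,3], [0,4], [0,5], [0,6], [1,2], [1,3], [1,4], [1,5], [1,6], [2,3], [2,4], [2,5], [2,6], [3,4], [3,5], [3,6], [4,5], [4,6], [5,6]
  2-simplices (14): [0,1,4], [0,1,6], [0,2,4], [0,2,5], [0,3,5], [0,3,6], [1,2,3], [1,2,6], [1,3,5], [1,4,5], [2,3,4], [2,5,6], [3,4,6], [4,5,6]

giving chain groups C_0 ≅ Z^7, C_1 ≅ Z^21, C_2 ≅ Z^14.

∂_1: C_1 → C_0 is given by ∂[p,q] = [q] − [p].
This gives a 7×21 integer matrix of rank 6; reducing to Smith normal form yields diagonal entries (1,1,1,1,1,1).

The boundary map ∂_2: C_2 → C_1 sends each 2-simplex [p,q,r] to [q,r] − [p,r] + [p,q]. For instance
  ∂[4,5,6] = [5,6] − [4,6] + [4,5],
  ∂[0,2,4] = [2,4] − [0,4] + [0,2].
This gives a 21×14 integer matrix of rank 13; reducing to Smith normal form yields diagonal entries (1,1,1,1,1,1,1,1,1,1,1,1,1).

Computing H_k = (kernel of ∂_k) / (image of ∂_{k+1}):

  H_0: rank C_0 − rank ∂_1 = 7 − 6 = 1, and the invariant factors of ∂_1 are all 1, so H_0 ≅ Z.
  H_1: rank ker ∂_1 − rank ∂_2 = (21 − 6) − 13 = 2, and the invariant factors of ∂_2 are all 1, so H_1 ≅ Z^2.
  H_2: rank ker ∂_2 − rank ∂_3 = (14 − 13) − 0 = 1, and there is no ∂_3, so H_2 ≅ Z.

H_0 = Z,  H_1 = Z^2,  H_2 = Z.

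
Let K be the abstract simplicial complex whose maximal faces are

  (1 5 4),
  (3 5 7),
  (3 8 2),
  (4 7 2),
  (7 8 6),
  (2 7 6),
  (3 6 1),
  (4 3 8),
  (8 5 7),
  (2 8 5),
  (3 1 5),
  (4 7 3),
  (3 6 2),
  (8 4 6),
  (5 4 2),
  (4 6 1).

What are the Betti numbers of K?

b_0 = 1, b_1 = 2, b_2 = 1.

We work with the vertex ordering 1 < 2 < 3 < 4 < 5 < 6 < 7 < 8. The simplices of K, each written with vertices in increasing order, are:

  0-simplices (8): [1], [2], [3], [4], [5], [6], [7], [8]
  1-simplices (24): (24 of them)
  2-simplices (16): [1,3,5], [1,3,6], [1,4,5], [1,4,6], [2,3,6], [2,3,8], [2,4,5], [2,4,7], [2,5,8], [2,6,7], [3,4,7], [3,4,8], [3,5,7], [4,6,8], [5,7,8], [6,7,8]

giving chain groups C_0 ≅ Z^8, C_1 ≅ Z^24, C_2 ≅ Z^16.

Boundary ∂_1: C_1 → C_0 sends each edge [p,q] (with p < q) to q − p. For instance
  ∂[6,8] = [8] − [6].
This gives a 8×24 integer matrix of rank 7; reducing to Smith normal form yields diagonal entries (1,1,1,1,1,1,1).

The boundary map ∂_2: C_2 → C_1 acts by ∂[p,q,r] = [q,r] − [p,r] + [p,q]. For instance
  ∂[1,3,6] = [3,6] − [1,6] + [1,3],
  ∂[3,4,7] = [4,7] − [3,7] + [3,4].
The resulting 24×16 matrix has rank 15, and its Smith normal form has invariant factors (1,1,1,1,1,1,1,1,1,1,1,1,1,1,1).

Reading off H_k = ker ∂_k / im ∂_{k+1}:

  H_0: rank C_0 − rank ∂_1 = 8 − 7 = 1, and the invariant factors of ∂_1 are all 1, so H_0 ≅ Z.
  H_1: rank ker ∂_1 − rank ∂_2 = (24 − 7) − 15 = 2, and the invariant factors of ∂_2 are all 1, so H_1 ≅ Z^2.
  H_2: rank ker ∂_2 − rank ∂_3 = (16 − 15) − 0 = 1, and there is no ∂_3, so H_2 ≅ Z.

As a check, the Euler characteristic is 8 − 24 + 16 = 0, which agrees with 1 − 2 + 1 = 0.

Hence the Betti numbers are b_0 = 1, b_1 = 2, b_2 = 1.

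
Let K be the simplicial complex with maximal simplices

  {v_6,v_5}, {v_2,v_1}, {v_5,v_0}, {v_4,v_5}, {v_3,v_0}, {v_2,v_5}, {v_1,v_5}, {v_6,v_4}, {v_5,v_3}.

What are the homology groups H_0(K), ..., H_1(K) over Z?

H_0 = Z,  H_1 = Z^3.

Fix the vertex order v_0 < v_1 < v_2 < v_3 < v_4 < v_5 < v_6 and write every simplex with vertices in increasing order. Then dim K = 1 and the simplices of K are:

  0-simplices (7): [v_0], [v_1], [v_2], [v_3], [v_4], [v_5], [v_6]
  1-simplices (9): [v_0,v_3], [v_0,v_5], [v_1,v_2], [v_1,v_5], [v_2,v_5], [v_3,v_5], [v_4,v_5], [v_4,v_6], [v_5,v_6]

giving chain groups C_0 ≅ Z^7, C_1 ≅ Z^9.

∂_1: C_1 → C_0 maps an edge to its endpoints' difference, ∂[p,q] = q − p. For instance
  ∂[v_4,v_6] = [v_6] − [v_4].
As a 7×9 matrix over Z this has rank 6, with invariant factors (1,1,1,1,1,1).

From H_k ≅ ker(∂_k) / im(∂_{k+1}) we obtain:

  H_0: rank C_0 − rank ∂_1 = 7 − 6 = 1, and the invariant factors of ∂_1 are all 1, so H_0 = Z.
  H_1: rank ker ∂_1 − rank ∂_2 = (9 − 6) − 0 = 3, and there is no ∂_2, so H_1 = Z^3.

As a check, the Euler characteristic is 7 − 9 = -2, which agrees with 1 − 3 = -2.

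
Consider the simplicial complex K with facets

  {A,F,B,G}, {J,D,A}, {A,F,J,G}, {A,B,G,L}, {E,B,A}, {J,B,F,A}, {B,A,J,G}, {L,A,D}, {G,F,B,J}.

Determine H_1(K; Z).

Fix the vertex order A < B < D < E < F < G < J < L and write every simplex with vertices in increasing order. Then dim K = 3 and the simplices of K are:

  0-simplices (8): A, B, D, E, F, G, J, L
  1-simplices (18): AB, AD, AE, AF, AG, AJ, AL, BE, BF, BG, BJ, BL, DJ, DL, FG, FJ, GJ, GL
  2-simplices (16): ABE, ABF, ABG, ABJ, ABL, ADJ, ADL, AFG, AFJ, AGJ, AGL, BFG, BFJ, BGJ, BGL, FGJ
  3-simplices (6): ABFG, ABFJ, ABGJ, ABGL, AFGJ, BFGJ

so the chain groups are C_0 ≅ Z^8, C_1 ≅ Z^18, C_2 ≅ Z^16, C_3 ≅ Z^6.

Boundary ∂_1: C_1 → C_0 maps an edge to its endpoints' difference, ∂[p,q] = q − p. For instance
  ∂AL = L − A.
As a 8×18 matrix over Z this has rank 7, with invariant factors (1,1,1,1,1,1,1).

The boundary map ∂_2: C_2 → C_1 sends each 2-simplex [p,q,r] to [q,r] − [p,r] + [p,q]. For instance
  ∂AFG = FG − AG + AF,
  ∂ADL = DL − AL + AD.
The 18×16 boundary matrix has rank 11 and Smith normal form diag(1,1,1,1,1,1,1,1,1,1,1).

The boundary map ∂_3: C_3 → C_2 sends each 3-simplex σ to the alternating sum Σ_i (−1)^i (σ with its i-th vertex removed). For instance
  ∂ABFJ = BFJ − AFJ + ABJ − ABF,
  ∂BFGJ = FGJ − BGJ + BFJ − BFG.
This gives a 16×6 integer matrix of rank 5; reducing to Smith normal form yields diagonal entries (1,1,1,1,1).

From H_k ≅ ker(∂_k) / im(∂_{k+1}) we obtain:

  H_1: rank ker ∂_1 − rank ∂_2 = (18 − 7) − 11 = 0, and the invariant factors of ∂_2 are all 1, so H_1 ≅ 0.

H_1 ≅ 0.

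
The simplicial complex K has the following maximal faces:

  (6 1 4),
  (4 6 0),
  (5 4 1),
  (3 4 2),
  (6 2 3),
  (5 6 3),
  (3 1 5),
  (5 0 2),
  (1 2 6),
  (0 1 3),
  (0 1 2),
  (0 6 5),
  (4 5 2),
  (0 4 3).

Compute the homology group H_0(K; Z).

Take the total order 0 < 1 < 2 < 3 < 4 < 5 < 6 on the vertex set. Then K (dimension 2) consists of the simplices:

  0-simplices (7): [0], [1], [2], [3], [4], [5], [6]
  1-simplices (21): [0,1], [0,2], [0,3], [0,4], [0,5], [0,6], [1,2], [1,3], [1,4], [1,5], [1,6], [2,3], [2,4], [2,5], [2,6], [3,4], [3,5], [3,6], [4,5], [4,6], [5,6]
  2-simplices (14): [0,1,2], [0,1,3], [0,2,5], [0,3,4], [0,4,6], [0,5,6], [1,2,6], [1,3,5], [1,4,5], [1,4,6], [2,3,4], [2,3,6], [2,4,5], [3,5,6]

Hence C_0 ≅ Z^7, C_1 ≅ Z^21, C_2 ≅ Z^14.

∂_1: C_1 → C_0 sends each edge [p,q] (with p < q) to q − p. For instance
  ∂[1,4] = [4] − [1].
The 7×21 boundary matrix has rank 6 and Smith normal form diag(1,1,1,1,1,1).

Boundary ∂_2: C_2 → C_1 acts by ∂[p,q,r] = [q,r] − [p,r] + [p,q]. For instance
  ∂[2,4,5] = [4,5] − [2,5] + [2,4],
  ∂[1,4,5] = [4,5] − [1,5] + [1,4].
This gives a 21×14 integer matrix of rank 13; reducing to Smith normal form yields diagonal entries (1,1,1,1,1,1,1,1,1,1,1,1,1).

Reading off H_k = ker ∂_k / im ∂_{k+1}:

  H_0: rank C_0 − rank ∂_1 = 7 − 6 = 1, and the invariant factors of ∂_1 are all 1, so H_0 = Z.

(K is a triangulation of the torus T^2.)

H_0 = Z.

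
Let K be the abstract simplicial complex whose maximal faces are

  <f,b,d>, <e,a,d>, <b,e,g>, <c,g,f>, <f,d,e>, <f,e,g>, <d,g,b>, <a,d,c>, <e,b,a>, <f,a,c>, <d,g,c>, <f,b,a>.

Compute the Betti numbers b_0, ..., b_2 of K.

Take the total order a < b < c < d < e < f < g on the vertex set. Then K (dimension 2) consists of the simplices:

  0-simplices (7): a, b, c, d, e, f, g
  1-simplices (18): ab, ac, ad, ae, af, bd, be, bf, bg, cd, cf, cg, de, df, dg, ef, eg, fg
  2-simplices (12): abe, abf, acd, acf, ade, bdf, bdg, beg, cdg, cfg, def, efg

so the chain groups are C_0 ≅ Z^7, C_1 ≅ Z^18, C_2 ≅ Z^12.

∂_1: C_1 → C_0 maps an edge to its endpoints' difference, ∂[p,q] = q − p. For instance
  ∂ab = b − a.
The resulting 7×18 matrix has rank 6, and its Smith normal form has invariant factors (1,1,1,1,1,1).

The boundary map ∂_2: C_2 → C_1 maps a triangle to the signed sum of its edges. For instance
  ∂acf = cf − af + ac,
  ∂efg = fg − eg + ef.
The 18×12 boundary matrix has rank 12 and Smith normal form diag(1,1,1,1,1,1,1,1,1,1,1,2).

Computing H_k = (kernel of ∂_k) / (image of ∂_{k+1}):

  H_0: rank C_0 − rank ∂_1 = 7 − 6 = 1, and the invariant factors of ∂_1 are all 1, so H_0 = Z.
  H_1: rank ker ∂_1 − rank ∂_2 = (18 − 6) − 12 = 0, and ∂_2 has invariant factor 2 > 1, so H_1 = Z_2.
  H_2: rank ker ∂_2 − rank ∂_3 = (12 − 12) − 0 = 0, and there is no ∂_3, so H_2 = 0.

As a check, the Euler characteristic is 7 − 18 + 12 = 1, which agrees with 1 − 0 + 0 = 1.

Hence the Betti numbers are b_0 = 1, b_1 = 0, b_2 = 0.

b_0 = 1, b_1 = 0, b_2 = 0.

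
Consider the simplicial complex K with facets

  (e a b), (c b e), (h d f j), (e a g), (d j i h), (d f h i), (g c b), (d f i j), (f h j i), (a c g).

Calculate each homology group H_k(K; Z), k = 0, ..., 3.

Fix the vertex order a < b < c < d < e < f < g < h < i < j and write every simplex with vertices in increasing order. Then dim K = 3 and the simplices of K are:

  0-simplices (10): a, b, c, d, e, f, g, h, i, j
  1-simplices (20): ab, ac, ae, ag, bc, be, bg, ce, cg, df, dh, di, dj, eg, fh, fi, fj, hi, hj, ij
  2-simplices (15): abe, acg, aeg, bce, bcg, dfh, dfi, dfj, dhi, dhj, dij, fhi, fhj, fij, hij
  3-simplices (5): dfhi, dfhj, dfij, dhij, fhij

so the chain groups are C_0 ≅ Z^10, C_1 ≅ Z^20, C_2 ≅ Z^15, C_3 ≅ Z^5.

The boundary map ∂_1: C_1 → C_0 maps an edge to its endpoints' difference, ∂[p,q] = q − p. For instance
  ∂dh = h − d.
The resulting 10×20 matrix has rank 8, and its Smith normal form has invariant factors (1,1,1,1,1,1,1,1).

The boundary map ∂_2: C_2 → C_1 maps a triangle to the signed sum of its edges. For instance
  ∂dhi = hi − di + dh,
  ∂bcg = cg − bg + bc.
The resulting 20×15 matrix has rank 11, and its Smith normal form has invariant factors (1,1,1,1,1,1,1,1,1,1,1).

∂_3: C_3 → C_2 sends each 3-simplex σ to the alternating sum Σ_i (−1)^i (σ with its i-th vertex removed). For instance
  ∂dfhi = fhi − dhi + dfi − dfh,
  ∂fhij = hij − fij + fhj − fhi.
The resulting 15×5 matrix has rank 4, and its Smith normal form has invariant factors (1,1,1,1).

Reading off H_k = ker ∂_k / im ∂_{k+1}:

  H_0: rank C_0 − rank ∂_1 = 10 − 8 = 2, and the invariant factors of ∂_1 are all 1, so H_0 ≅ Z^2.
  H_1: rank ker ∂_1 − rank ∂_2 = (20 − 8) − 11 = 1, and the invariant factors of ∂_2 are all 1, so H_1 ≅ Z.
  H_2: rank ker ∂_2 − rank ∂_3 = (15 − 11) − 4 = 0, and the invariant factors of ∂_3 are all 1, so H_2 ≅ 0.
  H_3: rank ker ∂_3 − rank ∂_4 = (5 − 4) − 0 = 1, and there is no ∂_4, so H_3 ≅ Z.

H_0 ≅ Z^2,  H_1 ≅ Z,  H_2 = 0,  H_3 ≅ Z.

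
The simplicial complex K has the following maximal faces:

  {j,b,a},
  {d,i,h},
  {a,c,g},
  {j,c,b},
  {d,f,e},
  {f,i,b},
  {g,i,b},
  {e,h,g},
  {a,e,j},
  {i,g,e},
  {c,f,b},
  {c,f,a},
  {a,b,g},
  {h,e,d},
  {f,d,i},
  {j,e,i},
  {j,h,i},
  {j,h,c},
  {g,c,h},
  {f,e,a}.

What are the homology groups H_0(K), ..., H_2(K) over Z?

We work with the vertex ordering a < b < c < d < e < f < g < h < i < j. The simplices of K, each written with vertices in increasing order, are:

  0-simplices (10): a, b, c, d, e, f, g, h, i, j
  1-simplices (30): ab, ac, ae, af, ag, aj, bc, bf, bg, bi, bj, cf, cg, ch, cj, de, df, dh, di, ef, eg, eh, ei, ej, fi, gh, gi, hi, hj, ij
  2-simplices (20): abg, abj, acf, acg, aef, aej, bcf, bcj, bfi, bgi, cgh, chj, def, deh, dfi, dhi, egh, egi, eij, hij

so the chain groups are C_0 ≅ Z^10, C_1 ≅ Z^30, C_2 ≅ Z^20.

∂_1: C_1 → C_0 sends each edge [p,q] (with p < q) to q − p.
The 10×30 boundary matrix has rank 9 and Smith normal form diag(1,1,1,1,1,1,1,1,1).

The boundary map ∂_2: C_2 → C_1 maps a triangle to the signed sum of its edges. For instance
  ∂dhi = hi − di + dh,
  ∂bfi = fi − bi + bf.
This gives a 30×20 integer matrix of rank 20; reducing to Smith normal form yields diagonal entries (1,1,1,1,1,1,1,1,1,1,1,1,1,1,1,1,1,1,1,2).

From H_k ≅ ker(∂_k) / im(∂_{k+1}) we obtain:

  H_0: rank C_0 − rank ∂_1 = 10 − 9 = 1, and the invariant factors of ∂_1 are all 1, so H_0 = Z.
  H_1: rank ker ∂_1 − rank ∂_2 = (30 − 9) − 20 = 1, and ∂_2 has invariant factor 2 > 1, so H_1 = Z ⊕ Z_2.
  H_2: rank ker ∂_2 − rank ∂_3 = (20 − 20) − 0 = 0, and there is no ∂_3, so H_2 = 0.

(K is a triangulation of the Klein bottle.)

H_0 ≅ Z,  H_1 ≅ Z ⊕ Z_2,  H_2 = 0.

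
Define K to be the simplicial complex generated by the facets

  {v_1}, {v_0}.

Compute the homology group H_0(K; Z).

H_0 ≅ Z^2.

We work with the vertex ordering v_0 < v_1. The simplices of K, each written with vertices in increasing order, are:

  0-simplices (2): [v_0], [v_1]

Hence C_0 ≅ Z^2.

Now H_k = ker ∂_k / im ∂_{k+1}, so:

  H_0: rank C_0 − rank ∂_1 = 2 − 0 = 2, and there is no ∂_1, so H_0 ≅ Z^2.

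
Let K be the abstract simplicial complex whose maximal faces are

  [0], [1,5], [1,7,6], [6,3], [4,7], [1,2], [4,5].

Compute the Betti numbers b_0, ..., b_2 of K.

We work with the vertex ordering 0 < 1 < 2 < 3 < 4 < 5 < 6 < 7. The simplices of K, each written with vertices in increasing order, are:

  0-simplices (8): [0], [1], [2], [3], [4], [5], [6], [7]
  1-simplices (8): [1,2], [1,5], [1,6], [1,7], [3,6], [4,5], [4,7], [6,7]
  2-simplices (1): [1,6,7]

giving chain groups C_0 ≅ Z^8, C_1 ≅ Z^8, C_2 ≅ Z^1.

Boundary ∂_1: C_1 → C_0 maps an edge to its endpoints' difference, ∂[p,q] = q − p. For instance
  ∂[1,2] = [2] − [1].
This gives a 8×8 integer matrix of rank 6; reducing to Smith normal form yields diagonal entries (1,1,1,1,1,1).

∂_2: C_2 → C_1 sends each 2-simplex [p,q,r] to [q,r] − [p,r] + [p,q]. For instance
  ∂[1,6,7] = [6,7] − [1,7] + [1,6].
As a 8×1 matrix over Z this has rank 1, with invariant factors (1).

Computing H_k = (kernel of ∂_k) / (image of ∂_{k+1}):

  H_0: rank C_0 − rank ∂_1 = 8 − 6 = 2, and the invariant factors of ∂_1 are all 1, so H_0 ≅ Z^2.
  H_1: rank ker ∂_1 − rank ∂_2 = (8 − 6) − 1 = 1, and the invariant factors of ∂_2 are all 1, so H_1 ≅ Z.
  H_2: rank ker ∂_2 − rank ∂_3 = (1 − 1) − 0 = 0, and there is no ∂_3, so H_2 ≅ 0.

As a check, the Euler characteristic is 8 − 8 + 1 = 1, which agrees with 2 − 1 + 0 = 1.

Hence the Betti numbers are b_0 = 2, b_1 = 1, b_2 = 0.

b_0 = 2, b_1 = 1, b_2 = 0.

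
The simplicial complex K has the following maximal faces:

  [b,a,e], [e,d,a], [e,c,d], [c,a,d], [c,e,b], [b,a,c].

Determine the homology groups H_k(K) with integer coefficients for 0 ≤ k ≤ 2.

H_0 = Z,  H_1 = 0,  H_2 = Z.

Take the total order a < b < c < d < e on the vertex set. Then K (dimension 2) consists of the simplices:

  0-simplices (5): a, b, c, d, e
  1-simplices (9): ab, ac, ad, ae, bc, be, cd, ce, de
  2-simplices (6): abc, abe, acd, ade, bce, cde

Hence C_0 ≅ Z^5, C_1 ≅ Z^9, C_2 ≅ Z^6.

∂_1: C_1 → C_0 maps an edge to its endpoints' difference, ∂[p,q] = q − p.
As a 5×9 matrix over Z this has rank 4, with invariant factors (1,1,1,1).

∂_2: C_2 → C_1 acts by ∂[p,q,r] = [q,r] − [p,r] + [p,q]. For instance
  ∂acd = cd − ad + ac,
  ∂cde = de − ce + cd.
As a 9×6 matrix over Z this has rank 5, with invariant factors (1,1,1,1,1).

Reading off H_k = ker ∂_k / im ∂_{k+1}:

  H_0: rank C_0 − rank ∂_1 = 5 − 4 = 1, and the invariant factors of ∂_1 are all 1, so H_0 = Z.
  H_1: rank ker ∂_1 − rank ∂_2 = (9 − 4) − 5 = 0, and the invariant factors of ∂_2 are all 1, so H_1 = 0.
  H_2: rank ker ∂_2 − rank ∂_3 = (6 − 5) − 0 = 1, and there is no ∂_3, so H_2 = Z.

As a check, the Euler characteristic is 5 − 9 + 6 = 2, which agrees with 1 − 0 + 1 = 2.
(K is a triangulation of the 2-sphere S^2.)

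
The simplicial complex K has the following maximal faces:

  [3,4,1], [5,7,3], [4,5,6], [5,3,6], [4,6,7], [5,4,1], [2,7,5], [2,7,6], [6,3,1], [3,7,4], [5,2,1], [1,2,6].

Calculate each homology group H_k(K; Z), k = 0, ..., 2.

H_0 ≅ Z,  H_1 ≅ Z/2Z,  H_2 = 0.

Fix the vertex order 1 < 2 < 3 < 4 < 5 < 6 < 7 and write every simplex with vertices in increasing order. Then dim K = 2 and the simplices of K are:

  0-simplices (7): [1], [2], [3], [4], [5], [6], [7]
  1-simplices (18): [1,2], [1,3], [1,4], [1,5], [1,6], [2,5], [2,6], [2,7], [3,4], [3,5], [3,6], [3,7], [4,5], [4,6], [4,7], [5,6], [5,7], [6,7]
  2-simplices (12): [1,2,5], [1,2,6], [1,3,4], [1,3,6], [1,4,5], [2,5,7], [2,6,7], [3,4,7], [3,5,6], [3,5,7], [4,5,6], [4,6,7]

Hence C_0 ≅ Z^7, C_1 ≅ Z^18, C_2 ≅ Z^12.

The boundary map ∂_1: C_1 → C_0 sends each edge [p,q] (with p < q) to q − p.
The 7×18 boundary matrix has rank 6 and Smith normal form diag(1,1,1,1,1,1).

The boundary map ∂_2: C_2 → C_1 sends each 2-simplex [p,q,r] to [q,r] − [p,r] + [p,q]. For instance
  ∂[2,5,7] = [5,7] − [2,7] + [2,5],
  ∂[3,4,7] = [4,7] − [3,7] + [3,4].
As a 18×12 matrix over Z this has rank 12, with invariant factors (1,1,1,1,1,1,1,1,1,1,1,2).

Now H_k = ker ∂_k / im ∂_{k+1}, so:

  H_0: rank C_0 − rank ∂_1 = 7 − 6 = 1, and the invariant factors of ∂_1 are all 1, so H_0 = Z.
  H_1: rank ker ∂_1 − rank ∂_2 = (18 − 6) − 12 = 0, and ∂_2 has invariant factor 2 > 1, so H_1 = Z/2Z.
  H_2: rank ker ∂_2 − rank ∂_3 = (12 − 12) − 0 = 0, and there is no ∂_3, so H_2 = 0.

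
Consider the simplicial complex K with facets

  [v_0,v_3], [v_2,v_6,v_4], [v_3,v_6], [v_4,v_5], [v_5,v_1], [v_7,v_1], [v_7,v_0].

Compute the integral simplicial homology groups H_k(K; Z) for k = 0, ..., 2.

Fix the vertex order v_0 < v_1 < v_2 < v_3 < v_4 < v_5 < v_6 < v_7 and write every simplex with vertices in increasing order. Then dim K = 2 and the simplices of K are:

  0-simplices (8): [v_0], [v_1], [v_2], [v_3], [v_4], [v_5], [v_6], [v_7]
  1-simplices (9): [v_0,v_3], [v_0,v_7], [v_1,v_5], [v_1,v_7], [v_2,v_4], [v_2,v_6], [v_3,v_6], [v_4,v_5], [v_4,v_6]
  2-simplices (1): [v_2,v_4,v_6]

giving chain groups C_0 ≅ Z^8, C_1 ≅ Z^9, C_2 ≅ Z^1.

The boundary map ∂_1: C_1 → C_0 maps an edge to its endpoints' difference, ∂[p,q] = q − p. For instance
  ∂[v_2,v_6] = [v_6] − [v_2].
As a 8×9 matrix over Z this has rank 7, with invariant factors (1,1,1,1,1,1,1).

The boundary map ∂_2: C_2 → C_1 acts by ∂[p,q,r] = [q,r] − [p,r] + [p,q]. For instance
  ∂[v_2,v_4,v_6] = [v_4,v_6] − [v_2,v_6] + [v_2,v_4].
As a 9×1 matrix over Z this has rank 1, with invariant factors (1).

Now H_k = ker ∂_k / im ∂_{k+1}, so:

  H_0: rank C_0 − rank ∂_1 = 8 − 7 = 1, and the invariant factors of ∂_1 are all 1, so H_0 ≅ Z.
  H_1: rank ker ∂_1 − rank ∂_2 = (9 − 7) − 1 = 1, and the invariant factors of ∂_2 are all 1, so H_1 ≅ Z.
  H_2: rank ker ∂_2 − rank ∂_3 = (1 − 1) − 0 = 0, and there is no ∂_3, so H_2 ≅ 0.

H_0 ≅ Z,  H_1 ≅ Z,  H_2 = 0.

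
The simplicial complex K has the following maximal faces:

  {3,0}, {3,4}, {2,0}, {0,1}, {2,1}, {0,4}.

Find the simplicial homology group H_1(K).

Fix the vertex order 0 < 1 < 2 < 3 < 4 and write every simplex with vertices in increasing order. Then dim K = 1 and the simplices of K are:

  0-simplices (5): [0], [1], [2], [3], [4]
  1-simplices (6): [0,1], [0,2], [0,3], [0,4], [1,2], [3,4]

so the chain groups are C_0 ≅ Z^5, C_1 ≅ Z^6.

Boundary ∂_1: C_1 → C_0 is given by ∂[p,q] = [q] − [p]. For instance
  ∂[0,2] = [2] − [0].
The resulting 5×6 matrix has rank 4, and its Smith normal form has invariant factors (1,1,1,1).

From H_k ≅ ker(∂_k) / im(∂_{k+1}) we obtain:

  H_1: rank ker ∂_1 − rank ∂_2 = (6 − 4) − 0 = 2, and there is no ∂_2, so H_1 ≅ Z^2.

(K is a triangulation of a wedge of 2 circles.)

H_1 = Z^2.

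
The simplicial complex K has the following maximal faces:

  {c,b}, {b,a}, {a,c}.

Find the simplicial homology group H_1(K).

H_1 ≅ Z.

Order the vertices as a < b < c. Listing each simplex with vertices in this order, K has dimension 1 with simplices:

  0-simplices (3): a, b, c
  1-simplices (3): ab, ac, bc

so the chain groups are C_0 ≅ Z^3, C_1 ≅ Z^3.

Boundary ∂_1: C_1 → C_0 sends each edge [p,q] (with p < q) to q − p. For instance
  ∂ac = c − a.
The resulting 3×3 matrix has rank 2, and its Smith normal form has invariant factors (1,1).

Computing H_k = (kernel of ∂_k) / (image of ∂_{k+1}):

  H_1: rank ker ∂_1 − rank ∂_2 = (3 − 2) − 0 = 1, and there is no ∂_2, so H_1 = Z.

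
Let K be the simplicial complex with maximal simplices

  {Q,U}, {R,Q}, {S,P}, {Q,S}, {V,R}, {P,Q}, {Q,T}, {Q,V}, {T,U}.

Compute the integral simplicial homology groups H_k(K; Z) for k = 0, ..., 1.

H_0 ≅ Z,  H_1 ≅ Z^3.

K has 7 vertices, 9 edges.
rank ∂_0 = 0, rank ∂_1 = 6 ⇒ b_0 = 7 − 0 − 6 = 1; all invariant factors of ∂_1 are 1 so no torsion. So H_0 ≅ Z.
rank ∂_1 = 6, rank ∂_2 = 0 ⇒ b_1 = 9 − 6 − 0 = 3. So H_1 ≅ Z^3.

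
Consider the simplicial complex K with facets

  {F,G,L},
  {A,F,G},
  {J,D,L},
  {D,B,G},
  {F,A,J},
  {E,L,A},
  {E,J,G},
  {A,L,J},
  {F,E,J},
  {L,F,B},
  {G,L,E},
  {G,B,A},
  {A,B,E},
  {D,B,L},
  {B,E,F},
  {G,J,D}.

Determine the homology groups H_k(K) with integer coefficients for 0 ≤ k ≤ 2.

Take the total order A < B < D < E < F < G < J < L on the vertex set. Then K (dimension 2) consists of the simplices:

  0-simplices (8): A, B, D, E, F, G, J, L
  1-simplices (24): AB, AE, AF, AG, AJ, AL, BD, BE, BF, BG, BL, DG, DJ, DL, EF, EG, EJ, EL, FG, FJ, FL, GJ, GL, JL
  2-simplices (16): ABE, ABG, AEL, AFG, AFJ, AJL, BDG, BDL, BEF, BFL, DGJ, DJL, EFJ, EGJ, EGL, FGL

Hence C_0 ≅ Z^8, C_1 ≅ Z^24, C_2 ≅ Z^16.

∂_1: C_1 → C_0 sends each edge [p,q] (with p < q) to q − p.
This gives a 8×24 integer matrix of rank 7; reducing to Smith normal form yields diagonal entries (1,1,1,1,1,1,1).

∂_2: C_2 → C_1 maps a triangle to the signed sum of its edges. For instance
  ∂DGJ = GJ − DJ + DG,
  ∂BDG = DG − BG + BD.
The 24×16 boundary matrix has rank 15 and Smith normal form diag(1,1,1,1,1,1,1,1,1,1,1,1,1,1,1).

Reading off H_k = ker ∂_k / im ∂_{k+1}:

  H_0: rank C_0 − rank ∂_1 = 8 − 7 = 1, and the invariant factors of ∂_1 are all 1, so H_0 ≅ Z.
  H_1: rank ker ∂_1 − rank ∂_2 = (24 − 7) − 15 = 2, and the invariant factors of ∂_2 are all 1, so H_1 ≅ Z^2.
  H_2: rank ker ∂_2 − rank ∂_3 = (16 − 15) − 0 = 1, and there is no ∂_3, so H_2 ≅ Z.

(K is a triangulation of the torus T^2.)

H_0 ≅ Z,  H_1 ≅ Z^2,  H_2 ≅ Z.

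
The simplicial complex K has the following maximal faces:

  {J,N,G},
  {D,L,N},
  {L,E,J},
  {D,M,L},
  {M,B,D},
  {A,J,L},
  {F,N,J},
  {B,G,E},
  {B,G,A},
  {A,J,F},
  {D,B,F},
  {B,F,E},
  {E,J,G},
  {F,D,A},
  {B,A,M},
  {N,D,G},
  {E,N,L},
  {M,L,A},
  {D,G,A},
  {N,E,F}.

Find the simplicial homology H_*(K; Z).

H_0 = Z,  H_1 = Z ⊕ Z/2,  H_2 = 0.

Take the total order A < B < D < E < F < G < J < L < M < N on the vertex set. Then K (dimension 2) consists of the simplices:

  0-simplices (10): A, B, D, E, F, G, J, L, M, N
  1-simplices (30): AB, AD, AF, AG, AJ, AL, AM, BD, BE, BF, BG, BM, DF, DG, DL, DM, DN, EF, EG, EJ, EL, EN, FJ, FN, GJ, GN, JL, JN, LM, LN
  2-simplices (20): ABG, ABM, ADF, ADG, AFJ, AJL, ALM, BDF, BDM, BEF, BEG, DGN, DLM, DLN, EFN, EGJ, EJL, ELN, FJN, GJN

Hence C_0 ≅ Z^10, C_1 ≅ Z^30, C_2 ≅ Z^20.

Boundary ∂_1: C_1 → C_0 maps an edge to its endpoints' difference, ∂[p,q] = q − p. For instance
  ∂FJ = J − F.
As a 10×30 matrix over Z this has rank 9, with invariant factors (1,1,1,1,1,1,1,1,1).

The boundary map ∂_2: C_2 → C_1 maps a triangle to the signed sum of its edges. For instance
  ∂EFN = FN − EN + EF,
  ∂BDF = DF − BF + BD.
The resulting 30×20 matrix has rank 20, and its Smith normal form has invariant factors (1,1,1,1,1,1,1,1,1,1,1,1,1,1,1,1,1,1,1,2).

Reading off H_k = ker ∂_k / im ∂_{k+1}:

  H_0: rank C_0 − rank ∂_1 = 10 − 9 = 1, and the invariant factors of ∂_1 are all 1, so H_0 ≅ Z.
  H_1: rank ker ∂_1 − rank ∂_2 = (30 − 9) − 20 = 1, and ∂_2 has invariant factor 2 > 1, so H_1 ≅ Z ⊕ Z/2.
  H_2: rank ker ∂_2 − rank ∂_3 = (20 − 20) − 0 = 0, and there is no ∂_3, so H_2 ≅ 0.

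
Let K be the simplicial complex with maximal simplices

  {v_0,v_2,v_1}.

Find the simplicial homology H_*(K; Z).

H_0 = Z,  H_1 = 0,  H_2 = 0.

Take the total order v_0 < v_1 < v_2 on the vertex set. Then K (dimension 2) consists of the simplices:

  0-simplices (3): [v_0], [v_1], [v_2]
  1-simplices (3): [v_0,v_1], [v_0,v_2], [v_1,v_2]
  2-simplices (1): [v_0,v_1,v_2]

Hence C_0 ≅ Z^3, C_1 ≅ Z^3, C_2 ≅ Z^1.

Boundary ∂_1: C_1 → C_0 is given by ∂[p,q] = [q] − [p].
The 3×3 boundary matrix has rank 2 and Smith normal form diag(1,1).

The boundary map ∂_2: C_2 → C_1 maps a triangle to the signed sum of its edges. For instance
  ∂[v_0,v_1,v_2] = [v_1,v_2] − [v_0,v_2] + [v_0,v_1].
As a 3×1 matrix over Z this has rank 1, with invariant factors (1).

From H_k ≅ ker(∂_k) / im(∂_{k+1}) we obtain:

  H_0: rank C_0 − rank ∂_1 = 3 − 2 = 1, and the invariant factors of ∂_1 are all 1, so H_0 = Z.
  H_1: rank ker ∂_1 − rank ∂_2 = (3 − 2) − 1 = 0, and the invariant factors of ∂_2 are all 1, so H_1 = 0.
  H_2: rank ker ∂_2 − rank ∂_3 = (1 − 1) − 0 = 0, and there is no ∂_3, so H_2 = 0.

As a check, the Euler characteristic is 3 − 3 + 1 = 1, which agrees with 1 − 0 + 0 = 1.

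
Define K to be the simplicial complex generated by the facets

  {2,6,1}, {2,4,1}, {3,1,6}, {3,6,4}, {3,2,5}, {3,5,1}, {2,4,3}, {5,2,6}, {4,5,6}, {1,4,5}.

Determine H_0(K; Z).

Order the vertices as 1 < 2 < 3 < 4 < 5 < 6. Listing each simplex with vertices in this order, K has dimension 2 with simplices:

  0-simplices (6): [1], [2], [3], [4], [5], [6]
  1-simplices (15): [1,2], [1,3], [1,4], [1,5], [1,6], [2,3], [2,4], [2,5], [2,6], [3,4], [3,5], [3,6], [4,5], [4,6], [5,6]
  2-simplices (10): [1,2,4], [1,2,6], [1,3,5], [1,3,6], [1,4,5], [2,3,4], [2,3,5], [2,5,6], [3,4,6], [4,5,6]

so the chain groups are C_0 ≅ Z^6, C_1 ≅ Z^15, C_2 ≅ Z^10.

Boundary ∂_1: C_1 → C_0 is given by ∂[p,q] = [q] − [p]. For instance
  ∂[3,5] = [5] − [3].
The 6×15 boundary matrix has rank 5 and Smith normal form diag(1,1,1,1,1).

∂_2: C_2 → C_1 acts by ∂[p,q,r] = [q,r] − [p,r] + [p,q]. For instance
  ∂[1,2,6] = [2,6] − [1,6] + [1,2],
  ∂[2,5,6] = [5,6] − [2,6] + [2,5].
This gives a 15×10 integer matrix of rank 10; reducing to Smith normal form yields diagonal entries (1,1,1,1,1,1,1,1,1,2).

Now H_k = ker ∂_k / im ∂_{k+1}, so:

  H_0: rank C_0 − rank ∂_1 = 6 − 5 = 1, and the invariant factors of ∂_1 are all 1, so H_0 = Z.

(K is a triangulation of the real projective plane RP^2.)

H_0 ≅ Z.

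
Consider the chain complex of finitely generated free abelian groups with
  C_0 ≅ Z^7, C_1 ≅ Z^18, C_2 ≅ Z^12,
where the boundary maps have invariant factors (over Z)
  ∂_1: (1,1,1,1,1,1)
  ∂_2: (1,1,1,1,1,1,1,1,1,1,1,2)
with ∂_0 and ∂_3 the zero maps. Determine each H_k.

H_0: b_0 = 7 − 0 − 6 = 1; torsion from ∂_1 factors > 1: none. So H_0 = Z.
H_1: b_1 = 18 − 6 − 12 = 0; torsion from ∂_2 factors > 1: [2]. So H_1 = Z/2Z.
H_2: b_2 = 12 − 12 − 0 = 0; torsion from ∂_3 factors > 1: none. So H_2 = 0.

H_0 = Z,  H_1 = Z/2Z,  H_2 = 0.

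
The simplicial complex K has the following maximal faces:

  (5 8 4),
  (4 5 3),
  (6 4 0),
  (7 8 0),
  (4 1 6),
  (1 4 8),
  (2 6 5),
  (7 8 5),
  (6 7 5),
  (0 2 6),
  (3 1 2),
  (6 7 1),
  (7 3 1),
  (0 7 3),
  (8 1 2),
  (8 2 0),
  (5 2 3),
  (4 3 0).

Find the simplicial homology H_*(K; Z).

We work with the vertex ordering 0 < 1 < 2 < 3 < 4 < 5 < 6 < 7 < 8. The simplices of K, each written with vertices in increasing order, are:

  0-simplices (9): [0], [1], [2], [3], [4], [5], [6], [7], [8]
  1-simplices (27): (27 of them)
  2-simplices (18): [0,2,6], [0,2,8], [0,3,4], [0,3,7], [0,4,6], [0,7,8], [1,2,3], [1,2,8], [1,3,7], [1,4,6], [1,4,8], [1,6,7], [2,3,5], [2,5,6], [3,4,5], [4,5,8], [5,6,7], [5,7,8]

so the chain groups are C_0 ≅ Z^9, C_1 ≅ Z^27, C_2 ≅ Z^18.

The boundary map ∂_1: C_1 → C_0 sends each edge [p,q] (with p < q) to q − p. For instance
  ∂[5,7] = [7] − [5].
The 9×27 boundary matrix has rank 8 and Smith normal form diag(1,1,1,1,1,1,1,1).

The boundary map ∂_2: C_2 → C_1 sends each 2-simplex [p,q,r] to [q,r] − [p,r] + [p,q]. For instance
  ∂[1,4,8] = [4,8] − [1,8] + [1,4],
  ∂[0,2,6] = [2,6] − [0,6] + [0,2].
The resulting 27×18 matrix has rank 17, and its Smith normal form has invariant factors (1,1,1,1,1,1,1,1,1,1,1,1,1,1,1,1,1).

Computing H_k = (kernel of ∂_k) / (image of ∂_{k+1}):

  H_0: rank C_0 − rank ∂_1 = 9 − 8 = 1, and the invariant factors of ∂_1 are all 1, so H_0 ≅ Z.
  H_1: rank ker ∂_1 − rank ∂_2 = (27 − 8) − 17 = 2, and the invariant factors of ∂_2 are all 1, so H_1 ≅ Z^2.
  H_2: rank ker ∂_2 − rank ∂_3 = (18 − 17) − 0 = 1, and there is no ∂_3, so H_2 ≅ Z.

(K is a triangulation of the torus T^2.)

H_0 ≅ Z,  H_1 ≅ Z^2,  H_2 ≅ Z.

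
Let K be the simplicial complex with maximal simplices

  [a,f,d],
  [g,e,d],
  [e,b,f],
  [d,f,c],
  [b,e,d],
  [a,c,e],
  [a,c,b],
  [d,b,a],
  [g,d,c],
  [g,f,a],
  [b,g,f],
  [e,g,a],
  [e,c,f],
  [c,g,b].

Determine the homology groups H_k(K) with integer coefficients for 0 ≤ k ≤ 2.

H_0 ≅ Z,  H_1 ≅ Z^2,  H_2 ≅ Z.

We work with the vertex ordering a < b < c < d < e < f < g. The simplices of K, each written with vertices in increasing order, are:

  0-simplices (7): a, b, c, d, e, f, g
  1-simplices (21): ab, ac, ad, ae, af, ag, bc, bd, be, bf, bg, cd, ce, cf, cg, de, df, dg, ef, eg, fg
  2-simplices (14): abc, abd, ace, adf, aeg, afg, bcg, bde, bef, bfg, cdf, cdg, cef, deg

giving chain groups C_0 ≅ Z^7, C_1 ≅ Z^21, C_2 ≅ Z^14.

Boundary ∂_1: C_1 → C_0 maps an edge to its endpoints' difference, ∂[p,q] = q − p. For instance
  ∂bg = g − b.
The resulting 7×21 matrix has rank 6, and its Smith normal form has invariant factors (1,1,1,1,1,1).

The boundary map ∂_2: C_2 → C_1 sends each 2-simplex [p,q,r] to [q,r] − [p,r] + [p,q]. For instance
  ∂ace = ce − ae + ac,
  ∂cdg = dg − cg + cd.
The resulting 21×14 matrix has rank 13, and its Smith normal form has invariant factors (1,1,1,1,1,1,1,1,1,1,1,1,1).

Computing H_k = (kernel of ∂_k) / (image of ∂_{k+1}):

  H_0: rank C_0 − rank ∂_1 = 7 − 6 = 1, and the invariant factors of ∂_1 are all 1, so H_0 ≅ Z.
  H_1: rank ker ∂_1 − rank ∂_2 = (21 − 6) − 13 = 2, and the invariant factors of ∂_2 are all 1, so H_1 ≅ Z^2.
  H_2: rank ker ∂_2 − rank ∂_3 = (14 − 13) − 0 = 1, and there is no ∂_3, so H_2 ≅ Z.

(K is a triangulation of the torus T^2.)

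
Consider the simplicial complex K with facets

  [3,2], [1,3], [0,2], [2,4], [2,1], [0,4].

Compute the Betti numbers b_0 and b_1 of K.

b_0 = 1, b_1 = 2.

K has 5 vertices, 6 edges.
rank ∂_0 = 0, rank ∂_1 = 4 ⇒ b_0 = 5 − 0 − 4 = 1; all invariant factors of ∂_1 are 1 so no torsion. So H_0 ≅ Z.
rank ∂_1 = 4, rank ∂_2 = 0 ⇒ b_1 = 6 − 4 − 0 = 2. So H_1 ≅ Z^2.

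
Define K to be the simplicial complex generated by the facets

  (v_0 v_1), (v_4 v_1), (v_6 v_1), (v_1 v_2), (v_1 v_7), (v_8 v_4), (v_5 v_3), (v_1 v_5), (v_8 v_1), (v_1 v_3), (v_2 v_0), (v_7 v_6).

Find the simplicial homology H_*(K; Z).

H_0 ≅ Z,  H_1 ≅ Z^4.

Take the total order v_0 < v_1 < v_2 < v_3 < v_4 < v_5 < v_6 < v_7 < v_8 on the vertex set. Then K (dimension 1) consists of the simplices:

  0-simplices (9): [v_0], [v_1], [v_2], [v_3], [v_4], [v_5], [v_6], [v_7], [v_8]
  1-simplices (12): [v_0,v_1], [v_0,v_2], [v_1,v_2], [v_1,v_3], [v_1,v_4], [v_1,v_5], [v_1,v_6], [v_1,v_7], [v_1,v_8], [v_3,v_5], [v_4,v_8], [v_6,v_7]

Hence C_0 ≅ Z^9, C_1 ≅ Z^12.

∂_1: C_1 → C_0 sends each edge [p,q] (with p < q) to q − p.
The 9×12 boundary matrix has rank 8 and Smith normal form diag(1,1,1,1,1,1,1,1).

Computing H_k = (kernel of ∂_k) / (image of ∂_{k+1}):

  H_0: rank C_0 − rank ∂_1 = 9 − 8 = 1, and the invariant factors of ∂_1 are all 1, so H_0 ≅ Z.
  H_1: rank ker ∂_1 − rank ∂_2 = (12 − 8) − 0 = 4, and there is no ∂_2, so H_1 ≅ Z^4.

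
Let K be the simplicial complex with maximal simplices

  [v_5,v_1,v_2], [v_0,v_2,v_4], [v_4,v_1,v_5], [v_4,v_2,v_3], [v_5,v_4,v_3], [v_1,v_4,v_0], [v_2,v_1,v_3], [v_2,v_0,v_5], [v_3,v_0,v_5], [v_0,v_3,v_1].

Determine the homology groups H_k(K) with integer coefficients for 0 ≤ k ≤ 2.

Fix the vertex order v_0 < v_1 < v_2 < v_3 < v_4 < v_5 and write every simplex with vertices in increasing order. Then dim K = 2 and the simplices of K are:

  0-simplices (6): [v_0], [v_1], [v_2], [v_3], [v_4], [v_5]
  1-simplices (15): (15 of them)
  2-simplices (10): [v_0,v_1,v_3], [v_0,v_1,v_4], [v_0,v_2,v_4], [v_0,v_2,v_5], [v_0,v_3,v_5], [v_1,v_2,v_3], [v_1,v_2,v_5], [v_1,v_4,v_5], [v_2,v_3,v_4], [v_3,v_4,v_5]

giving chain groups C_0 ≅ Z^6, C_1 ≅ Z^15, C_2 ≅ Z^10.

∂_1: C_1 → C_0 is given by ∂[p,q] = [q] − [p]. For instance
  ∂[v_3,v_5] = [v_5] − [v_3].
The 6×15 boundary matrix has rank 5 and Smith normal form diag(1,1,1,1,1).

The boundary map ∂_2: C_2 → C_1 sends each 2-simplex [p,q,r] to [q,r] − [p,r] + [p,q]. For instance
  ∂[v_3,v_4,v_5] = [v_4,v_5] − [v_3,v_5] + [v_3,v_4],
  ∂[v_1,v_2,v_5] = [v_2,v_5] − [v_1,v_5] + [v_1,v_2].
The 15×10 boundary matrix has rank 10 and Smith normal form diag(1,1,1,1,1,1,1,1,1,2).

Computing H_k = (kernel of ∂_k) / (image of ∂_{k+1}):

  H_0: rank C_0 − rank ∂_1 = 6 − 5 = 1, and the invariant factors of ∂_1 are all 1, so H_0 = Z.
  H_1: rank ker ∂_1 − rank ∂_2 = (15 − 5) − 10 = 0, and ∂_2 has invariant factor 2 > 1, so H_1 = Z_2.
  H_2: rank ker ∂_2 − rank ∂_3 = (10 − 10) − 0 = 0, and there is no ∂_3, so H_2 = 0.

As a check, the Euler characteristic is 6 − 15 + 10 = 1, which agrees with 1 − 0 + 0 = 1.

H_0 = Z,  H_1 = Z_2,  H_2 = 0.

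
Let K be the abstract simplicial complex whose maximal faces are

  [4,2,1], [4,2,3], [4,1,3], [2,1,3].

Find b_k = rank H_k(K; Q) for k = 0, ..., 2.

K has 4 vertices, 6 edges, 4 triangles.
rank ∂_0 = 0, rank ∂_1 = 3 ⇒ b_0 = 4 − 0 − 3 = 1; all invariant factors of ∂_1 are 1 so no torsion. So H_0 = Z.
rank ∂_1 = 3, rank ∂_2 = 3 ⇒ b_1 = 6 − 3 − 3 = 0; all invariant factors of ∂_2 are 1 so no torsion. So H_1 = 0.
rank ∂_2 = 3, rank ∂_3 = 0 ⇒ b_2 = 4 − 3 − 0 = 1. So H_2 = Z.

b_0 = 1, b_1 = 0, b_2 = 1.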